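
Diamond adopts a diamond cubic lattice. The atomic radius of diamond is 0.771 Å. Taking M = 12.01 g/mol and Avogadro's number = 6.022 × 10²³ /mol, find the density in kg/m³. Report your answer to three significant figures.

In a diamond cubic lattice, nearest neighbors lie along the body diagonal with √3·a = 8r, giving a = 3.561 Å = 3.561 × 10^-8 cm.
With Z = 8, ρ = Z·M/(N_A·a³) = 8 × 12.01 / (6.022 × 10²³ × 4.516 × 10^-23) = 3.533 g/cm³ = 3530 kg/m³.

3530 kg/m³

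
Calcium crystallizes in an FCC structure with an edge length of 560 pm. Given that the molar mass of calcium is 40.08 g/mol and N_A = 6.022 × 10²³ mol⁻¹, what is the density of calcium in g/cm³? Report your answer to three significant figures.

1.52 g/cm³

An FCC unit cell contains Z = 4 atoms.
Cell volume: a³ = (560 pm)³ = (5.600 × 10^-8 cm)³ = 1.756 × 10^-22 cm³.
ρ = Z·M/(N_A·a³) = 4 × 40.08 / (6.022 × 10²³ × 1.756 × 10^-22) = 1.516 g/cm³.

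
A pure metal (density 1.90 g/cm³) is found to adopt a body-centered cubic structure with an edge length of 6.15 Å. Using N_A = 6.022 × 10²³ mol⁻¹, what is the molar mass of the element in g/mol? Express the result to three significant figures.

133 g/mol

A BCC cell has Z = 2 atoms; a = 6.150 × 10^-8 cm.
M = ρ·N_A·a³/Z = 1.90 × 6.022 × 10²³ × 2.326 × 10^-22 / 2 = 133 g/mol.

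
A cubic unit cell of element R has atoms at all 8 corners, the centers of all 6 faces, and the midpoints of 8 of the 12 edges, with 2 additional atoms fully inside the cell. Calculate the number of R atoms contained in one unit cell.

8

Corner atoms are shared by 8 cells (1/8 each), face atoms by 2 (1/2 each), edge atoms by 4 (1/4 each), interior atoms are unshared.
Net atoms = 8 × 1/8 + 6 × 1/2 + 8 × 1/4 + 2 = 1 + 3 + 2 + 2 = 8.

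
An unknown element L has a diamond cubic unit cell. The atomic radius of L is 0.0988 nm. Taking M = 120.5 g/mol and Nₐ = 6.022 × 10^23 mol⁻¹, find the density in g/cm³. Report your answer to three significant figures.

In a diamond cubic lattice, nearest neighbors lie along the body diagonal with √3·a = 8r, giving a = 0.4563 nm = 4.563 × 10^-8 cm.
With Z = 8, ρ = Z·M/(N_A·a³) = 8 × 120.5 / (6.022 × 10²³ × 9.503 × 10^-23) = 16.85 g/cm³.

16.8 g/cm³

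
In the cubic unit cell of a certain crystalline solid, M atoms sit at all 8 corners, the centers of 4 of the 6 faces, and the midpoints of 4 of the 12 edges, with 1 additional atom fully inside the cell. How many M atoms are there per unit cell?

Corner atoms are shared by 8 cells (1/8 each), face atoms by 2 (1/2 each), edge atoms by 4 (1/4 each), interior atoms are unshared.
Net atoms = 8 × 1/8 + 4 × 1/2 + 4 × 1/4 + 1 = 1 + 2 + 1 + 1 = 5.

5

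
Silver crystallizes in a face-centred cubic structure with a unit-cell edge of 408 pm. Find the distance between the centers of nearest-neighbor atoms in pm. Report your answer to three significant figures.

In an FCC structure, atoms touch along the face diagonal, so √2·a = 4r; the nearest-neighbor distance equals 2r = 0.7071·a.
d = 0.7071 × 408 = 288 pm.

288 pm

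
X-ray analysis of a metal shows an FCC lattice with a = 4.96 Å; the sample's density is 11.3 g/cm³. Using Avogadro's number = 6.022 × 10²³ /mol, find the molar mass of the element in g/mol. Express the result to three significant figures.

An FCC cell has Z = 4 atoms; a = 4.960 × 10^-8 cm.
M = ρ·N_A·a³/Z = 11.3 × 6.022 × 10²³ × 1.220 × 10^-22 / 4 = 208 g/mol.

208 g/mol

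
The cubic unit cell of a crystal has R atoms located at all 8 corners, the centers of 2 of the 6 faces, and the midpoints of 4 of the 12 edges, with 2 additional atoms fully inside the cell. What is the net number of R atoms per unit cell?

Corner atoms are shared by 8 cells (1/8 each), face atoms by 2 (1/2 each), edge atoms by 4 (1/4 each), interior atoms are unshared.
Net atoms = 8 × 1/8 + 2 × 1/2 + 4 × 1/4 + 2 = 1 + 1 + 1 + 2 = 5.

5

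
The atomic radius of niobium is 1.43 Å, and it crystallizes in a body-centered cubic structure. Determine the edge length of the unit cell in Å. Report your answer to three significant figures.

3.30 Å

In a BCC lattice, atoms touch along the body diagonal, so √3·a = 4r.
a = 4r/√3 = 4 × 1.43 / 1.7321 = 3.30 Å.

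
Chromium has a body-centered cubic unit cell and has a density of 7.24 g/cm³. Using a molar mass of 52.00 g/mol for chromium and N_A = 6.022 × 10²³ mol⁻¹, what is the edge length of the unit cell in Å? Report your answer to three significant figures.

With Z = 2 atoms per BCC cell, a³ = Z·M/(N_A·ρ) = 2 × 52.00 / (6.022 × 10²³ × 7.240 g/cm³) = 2.385 × 10^-23 cm³.
a = (2.385 × 10^-23)^(1/3) = 2.879 × 10^-8 cm = 2.88 Å.

2.88 Å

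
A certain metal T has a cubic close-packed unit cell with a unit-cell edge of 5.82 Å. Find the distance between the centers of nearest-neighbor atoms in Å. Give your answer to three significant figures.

4.12 Å

In an FCC structure, atoms touch along the face diagonal, so √2·a = 4r; the nearest-neighbor distance equals 2r = 0.7071·a.
d = 0.7071 × 5.82 = 4.12 Å.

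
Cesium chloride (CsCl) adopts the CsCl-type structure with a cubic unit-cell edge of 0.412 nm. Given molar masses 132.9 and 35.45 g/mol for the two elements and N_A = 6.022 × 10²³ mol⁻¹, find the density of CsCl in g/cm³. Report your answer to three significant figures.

4.00 g/cm³

The CsCl-type structure contains Z = 1 formula unit per cell; M(CsCl) = 132.9 + 35.45 = 168.35 g/mol.
a³ = (4.120 × 10^-8 cm)³ = 6.993 × 10^-23 cm³.
ρ = 1 × 168.35 / (6.022 × 10²³ × 6.993 × 10^-23) = 3.997 g/cm³.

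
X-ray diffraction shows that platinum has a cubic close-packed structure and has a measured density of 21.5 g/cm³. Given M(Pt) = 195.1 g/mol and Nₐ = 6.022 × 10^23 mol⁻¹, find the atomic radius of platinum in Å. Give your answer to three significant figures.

For an FCC cell (Z = 4), a³ = Z·M/(N_A·ρ) = 4 × 195.1 / (6.022 × 10²³ × 21.50) = 6.028 × 10^-23 cm³, so a = 3.921 × 10^-8 cm = 3.921 Å.
Atoms touch along the face diagonal, so √2·a = 4r, so r = 0.3536 × a = 1.39 Å.

1.39 Å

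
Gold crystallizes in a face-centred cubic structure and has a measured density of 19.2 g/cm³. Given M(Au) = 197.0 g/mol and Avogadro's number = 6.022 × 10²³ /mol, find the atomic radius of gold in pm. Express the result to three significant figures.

For an FCC cell (Z = 4), a³ = Z·M/(N_A·ρ) = 4 × 197.0 / (6.022 × 10²³ × 19.20) = 6.815 × 10^-23 cm³, so a = 4.085 × 10^-8 cm = 408.5 pm.
Atoms touch along the face diagonal, so √2·a = 4r, so r = 0.3536 × a = 144 pm.

144 pm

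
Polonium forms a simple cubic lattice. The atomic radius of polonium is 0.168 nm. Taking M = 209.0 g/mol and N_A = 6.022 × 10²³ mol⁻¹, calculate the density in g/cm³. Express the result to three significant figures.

In a simple cubic lattice, atoms touch along the cell edge, so a = 2r, giving a = 0.3360 nm = 3.360 × 10^-8 cm.
With Z = 1, ρ = Z·M/(N_A·a³) = 1 × 209.0 / (6.022 × 10²³ × 3.793 × 10^-23) = 9.149 g/cm³.

9.15 g/cm³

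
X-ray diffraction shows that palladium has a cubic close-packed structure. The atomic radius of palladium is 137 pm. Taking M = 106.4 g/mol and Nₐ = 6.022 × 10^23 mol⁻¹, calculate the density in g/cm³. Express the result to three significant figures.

12.1 g/cm³

In an FCC lattice, atoms touch along the face diagonal, so √2·a = 4r, giving a = 387.5 pm = 3.875 × 10^-8 cm.
With Z = 4, ρ = Z·M/(N_A·a³) = 4 × 106.4 / (6.022 × 10²³ × 5.818 × 10^-23) = 12.15 g/cm³.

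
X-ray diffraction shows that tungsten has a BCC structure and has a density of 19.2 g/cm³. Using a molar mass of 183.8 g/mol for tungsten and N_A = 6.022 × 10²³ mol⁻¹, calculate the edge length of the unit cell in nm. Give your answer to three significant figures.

0.317 nm

With Z = 2 atoms per BCC cell, a³ = Z·M/(N_A·ρ) = 2 × 183.8 / (6.022 × 10²³ × 19.20 g/cm³) = 3.179 × 10^-23 cm³.
a = (3.179 × 10^-23)^(1/3) = 3.168 × 10^-8 cm = 0.317 nm.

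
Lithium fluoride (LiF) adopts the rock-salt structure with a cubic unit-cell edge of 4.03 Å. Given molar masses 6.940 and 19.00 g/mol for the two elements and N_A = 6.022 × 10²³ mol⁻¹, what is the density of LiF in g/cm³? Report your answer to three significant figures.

The rock-salt structure contains Z = 4 formula units per cell; M(LiF) = 6.940 + 19.00 = 25.94 g/mol.
a³ = (4.030 × 10^-8 cm)³ = 6.545 × 10^-23 cm³.
ρ = 4 × 25.94 / (6.022 × 10²³ × 6.545 × 10^-23) = 2.633 g/cm³.

2.63 g/cm³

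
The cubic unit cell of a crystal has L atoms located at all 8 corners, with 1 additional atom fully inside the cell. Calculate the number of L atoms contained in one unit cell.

Corner atoms are shared by 8 cells (1/8 each), interior atoms are unshared.
Net atoms = 8 × 1/8 + 1 = 1 + 1 = 2.

2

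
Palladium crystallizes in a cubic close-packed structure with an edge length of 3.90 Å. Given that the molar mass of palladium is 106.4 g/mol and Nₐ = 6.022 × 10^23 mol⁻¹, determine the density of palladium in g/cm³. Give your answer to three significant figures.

11.9 g/cm³

An FCC unit cell contains Z = 4 atoms.
Cell volume: a³ = (3.90 Å)³ = (3.900 × 10^-8 cm)³ = 5.932 × 10^-23 cm³.
ρ = Z·M/(N_A·a³) = 4 × 106.4 / (6.022 × 10²³ × 5.932 × 10^-23) = 11.91 g/cm³.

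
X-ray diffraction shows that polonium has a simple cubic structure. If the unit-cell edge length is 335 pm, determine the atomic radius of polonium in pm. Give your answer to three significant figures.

168 pm

In a simple cubic lattice, atoms touch along the cell edge, so a = 2r.
r = a/2 = 335/2 = 168 pm.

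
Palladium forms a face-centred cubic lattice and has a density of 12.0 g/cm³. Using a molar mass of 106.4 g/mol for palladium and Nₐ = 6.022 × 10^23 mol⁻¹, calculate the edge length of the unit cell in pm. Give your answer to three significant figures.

389 pm

With Z = 4 atoms per FCC cell, a³ = Z·M/(N_A·ρ) = 4 × 106.4 / (6.022 × 10²³ × 12.00 g/cm³) = 5.890 × 10^-23 cm³.
a = (5.890 × 10^-23)^(1/3) = 3.891 × 10^-8 cm = 389 pm.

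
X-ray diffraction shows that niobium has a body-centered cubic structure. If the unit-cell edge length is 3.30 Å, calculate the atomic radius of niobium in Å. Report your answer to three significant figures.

1.43 Å

In a BCC lattice, atoms touch along the body diagonal, so √3·a = 4r.
r = √3·a/4 = 1.7321 × 3.30 / 4 = 1.43 Å.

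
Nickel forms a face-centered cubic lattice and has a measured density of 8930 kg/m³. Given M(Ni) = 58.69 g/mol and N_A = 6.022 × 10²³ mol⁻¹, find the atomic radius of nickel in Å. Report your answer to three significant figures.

For an FCC cell (Z = 4), a³ = Z·M/(N_A·ρ) = 4 × 58.69 / (6.022 × 10²³ × 8.930) = 4.365 × 10^-23 cm³, so a = 3.521 × 10^-8 cm = 3.521 Å.
Atoms touch along the face diagonal, so √2·a = 4r, so r = 0.3536 × a = 1.24 Å.

1.24 Å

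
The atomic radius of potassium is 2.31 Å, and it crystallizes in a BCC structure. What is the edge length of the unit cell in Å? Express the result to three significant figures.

In a BCC lattice, atoms touch along the body diagonal, so √3·a = 4r.
a = 4r/√3 = 4 × 2.31 / 1.7321 = 5.33 Å.

5.33 Å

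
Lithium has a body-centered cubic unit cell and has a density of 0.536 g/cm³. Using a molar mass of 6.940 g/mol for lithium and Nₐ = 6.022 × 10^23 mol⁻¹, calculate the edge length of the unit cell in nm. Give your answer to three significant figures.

0.350 nm

With Z = 2 atoms per BCC cell, a³ = Z·M/(N_A·ρ) = 2 × 6.940 / (6.022 × 10²³ × 0.5360 g/cm³) = 4.300 × 10^-23 cm³.
a = (4.300 × 10^-23)^(1/3) = 3.503 × 10^-8 cm = 0.350 nm.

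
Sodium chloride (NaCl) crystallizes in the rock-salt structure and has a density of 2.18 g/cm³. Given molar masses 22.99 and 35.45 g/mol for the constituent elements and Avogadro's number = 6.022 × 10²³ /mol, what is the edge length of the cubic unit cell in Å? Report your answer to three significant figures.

M(NaCl) = 58.44 g/mol; Z = 4 formula units per cell.
a³ = Z·M/(N_A·ρ) = 4 × 58.44 / (6.022 × 10²³ × 2.18) = 1.781 × 10^-22 cm³, so a = 5.626 × 10^-8 cm = 5.63 Å.

5.63 Å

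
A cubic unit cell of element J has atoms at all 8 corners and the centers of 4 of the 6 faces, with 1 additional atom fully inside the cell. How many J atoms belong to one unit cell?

Corner atoms are shared by 8 cells (1/8 each), face atoms by 2 (1/2 each), interior atoms are unshared.
Net atoms = 8 × 1/8 + 4 × 1/2 + 1 = 1 + 2 + 1 = 4.

4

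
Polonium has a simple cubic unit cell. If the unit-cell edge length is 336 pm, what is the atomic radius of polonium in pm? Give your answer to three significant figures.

168 pm

In a simple cubic lattice, atoms touch along the cell edge, so a = 2r.
r = a/2 = 336/2 = 168 pm.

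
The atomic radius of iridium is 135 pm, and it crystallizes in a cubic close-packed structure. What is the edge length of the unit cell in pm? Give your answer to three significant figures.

In an FCC lattice, atoms touch along the face diagonal, so √2·a = 4r.
a = 4r/√2 = 4 × 135 / 1.4142 = 382 pm.

382 pm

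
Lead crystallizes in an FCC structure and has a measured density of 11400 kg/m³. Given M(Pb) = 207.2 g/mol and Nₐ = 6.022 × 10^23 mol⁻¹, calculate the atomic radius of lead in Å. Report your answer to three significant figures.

For an FCC cell (Z = 4), a³ = Z·M/(N_A·ρ) = 4 × 207.2 / (6.022 × 10²³ × 11.40) = 1.207 × 10^-22 cm³, so a = 4.942 × 10^-8 cm = 4.942 Å.
Atoms touch along the face diagonal, so √2·a = 4r, so r = 0.3536 × a = 1.75 Å.

1.75 Å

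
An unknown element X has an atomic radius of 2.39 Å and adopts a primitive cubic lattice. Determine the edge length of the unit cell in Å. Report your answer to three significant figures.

In a simple cubic lattice, atoms touch along the cell edge, so a = 2r.
a = 2r = 2 × 2.39 = 4.78 Å.

4.78 Å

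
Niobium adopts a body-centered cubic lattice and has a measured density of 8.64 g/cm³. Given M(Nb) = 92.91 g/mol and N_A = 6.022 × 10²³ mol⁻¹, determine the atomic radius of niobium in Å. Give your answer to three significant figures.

For a BCC cell (Z = 2), a³ = Z·M/(N_A·ρ) = 2 × 92.91 / (6.022 × 10²³ × 8.640) = 3.571 × 10^-23 cm³, so a = 3.293 × 10^-8 cm = 3.293 Å.
Atoms touch along the body diagonal, so √3·a = 4r, so r = 0.4330 × a = 1.43 Å.

1.43 Å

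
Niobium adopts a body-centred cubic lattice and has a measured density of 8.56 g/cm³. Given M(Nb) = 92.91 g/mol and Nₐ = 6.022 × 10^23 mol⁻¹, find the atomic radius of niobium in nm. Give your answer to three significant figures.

0.143 nm

For a BCC cell (Z = 2), a³ = Z·M/(N_A·ρ) = 2 × 92.91 / (6.022 × 10²³ × 8.560) = 3.605 × 10^-23 cm³, so a = 3.303 × 10^-8 cm = 0.3303 nm.
Atoms touch along the body diagonal, so √3·a = 4r, so r = 0.4330 × a = 0.143 nm.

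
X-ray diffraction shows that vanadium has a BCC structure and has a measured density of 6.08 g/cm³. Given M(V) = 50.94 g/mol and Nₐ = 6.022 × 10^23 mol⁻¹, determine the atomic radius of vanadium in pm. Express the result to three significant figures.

131 pm

For a BCC cell (Z = 2), a³ = Z·M/(N_A·ρ) = 2 × 50.94 / (6.022 × 10²³ × 6.080) = 2.783 × 10^-23 cm³, so a = 3.030 × 10^-8 cm = 303.0 pm.
Atoms touch along the body diagonal, so √3·a = 4r, so r = 0.4330 × a = 131 pm.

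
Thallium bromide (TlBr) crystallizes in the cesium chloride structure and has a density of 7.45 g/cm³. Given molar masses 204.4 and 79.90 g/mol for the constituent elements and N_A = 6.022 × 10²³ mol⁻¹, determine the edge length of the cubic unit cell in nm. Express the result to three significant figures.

0.399 nm

M(TlBr) = 284.3 g/mol; Z = 1 formula unit per cell.
a³ = Z·M/(N_A·ρ) = 1 × 284.3 / (6.022 × 10²³ × 7.45) = 6.337 × 10^-23 cm³, so a = 3.987 × 10^-8 cm = 0.399 nm.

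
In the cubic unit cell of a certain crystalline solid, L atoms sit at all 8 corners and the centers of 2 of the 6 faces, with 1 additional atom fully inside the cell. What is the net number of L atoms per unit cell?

Corner atoms are shared by 8 cells (1/8 each), face atoms by 2 (1/2 each), interior atoms are unshared.
Net atoms = 8 × 1/8 + 2 × 1/2 + 1 = 1 + 1 + 1 = 3.

3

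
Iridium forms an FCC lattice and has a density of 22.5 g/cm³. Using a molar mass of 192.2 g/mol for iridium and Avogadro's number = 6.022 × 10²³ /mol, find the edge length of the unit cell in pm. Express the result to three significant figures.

With Z = 4 atoms per FCC cell, a³ = Z·M/(N_A·ρ) = 4 × 192.2 / (6.022 × 10²³ × 22.50 g/cm³) = 5.674 × 10^-23 cm³.
a = (5.674 × 10^-23)^(1/3) = 3.843 × 10^-8 cm = 384 pm.

384 pm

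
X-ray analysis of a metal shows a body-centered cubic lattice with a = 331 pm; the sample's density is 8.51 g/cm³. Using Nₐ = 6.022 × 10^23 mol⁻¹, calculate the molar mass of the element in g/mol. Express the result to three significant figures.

92.9 g/mol

A BCC cell has Z = 2 atoms; a = 3.310 × 10^-8 cm.
M = ρ·N_A·a³/Z = 8.51 × 6.022 × 10²³ × 3.626 × 10^-23 / 2 = 92.9 g/mol.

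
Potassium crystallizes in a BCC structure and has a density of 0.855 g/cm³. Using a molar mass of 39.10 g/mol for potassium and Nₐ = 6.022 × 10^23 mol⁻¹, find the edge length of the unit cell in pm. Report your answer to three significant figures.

With Z = 2 atoms per BCC cell, a³ = Z·M/(N_A·ρ) = 2 × 39.10 / (6.022 × 10²³ × 0.8550 g/cm³) = 1.519 × 10^-22 cm³.
a = (1.519 × 10^-22)^(1/3) = 5.335 × 10^-8 cm = 534 pm.

534 pm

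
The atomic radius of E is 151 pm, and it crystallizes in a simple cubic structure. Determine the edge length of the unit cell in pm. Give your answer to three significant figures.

302 pm

In a simple cubic lattice, atoms touch along the cell edge, so a = 2r.
a = 2r = 2 × 151 = 302 pm.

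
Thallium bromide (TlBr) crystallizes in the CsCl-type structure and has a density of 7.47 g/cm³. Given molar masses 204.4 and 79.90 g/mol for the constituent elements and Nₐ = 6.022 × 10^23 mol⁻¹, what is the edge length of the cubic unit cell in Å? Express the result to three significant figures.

M(TlBr) = 284.3 g/mol; Z = 1 formula unit per cell.
a³ = Z·M/(N_A·ρ) = 1 × 284.3 / (6.022 × 10²³ × 7.47) = 6.320 × 10^-23 cm³, so a = 3.983 × 10^-8 cm = 3.98 Å.

3.98 Å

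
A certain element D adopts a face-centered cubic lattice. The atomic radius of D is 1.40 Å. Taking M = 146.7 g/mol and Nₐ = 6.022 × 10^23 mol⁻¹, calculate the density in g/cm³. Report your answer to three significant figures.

15.7 g/cm³

In an FCC lattice, atoms touch along the face diagonal, so √2·a = 4r, giving a = 3.960 Å = 3.960 × 10^-8 cm.
With Z = 4, ρ = Z·M/(N_A·a³) = 4 × 146.7 / (6.022 × 10²³ × 6.209 × 10^-23) = 15.69 g/cm³.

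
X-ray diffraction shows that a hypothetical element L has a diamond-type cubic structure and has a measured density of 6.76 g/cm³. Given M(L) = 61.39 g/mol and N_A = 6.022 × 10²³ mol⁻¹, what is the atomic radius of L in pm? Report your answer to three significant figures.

For a diamond cubic cell (Z = 8), a³ = Z·M/(N_A·ρ) = 8 × 61.39 / (6.022 × 10²³ × 6.760) = 1.206 × 10^-22 cm³, so a = 4.941 × 10^-8 cm = 494.1 pm.
Nearest neighbors lie along the body diagonal with √3·a = 8r, so r = 0.2165 × a = 107 pm.

107 pm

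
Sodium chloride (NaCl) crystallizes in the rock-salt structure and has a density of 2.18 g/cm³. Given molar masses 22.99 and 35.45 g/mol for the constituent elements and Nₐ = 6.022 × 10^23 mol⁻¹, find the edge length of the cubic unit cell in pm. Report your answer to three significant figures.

563 pm

M(NaCl) = 58.44 g/mol; Z = 4 formula units per cell.
a³ = Z·M/(N_A·ρ) = 4 × 58.44 / (6.022 × 10²³ × 2.18) = 1.781 × 10^-22 cm³, so a = 5.626 × 10^-8 cm = 563 pm.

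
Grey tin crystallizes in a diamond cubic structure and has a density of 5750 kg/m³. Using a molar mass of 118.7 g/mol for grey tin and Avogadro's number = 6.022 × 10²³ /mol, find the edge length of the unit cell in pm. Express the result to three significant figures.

650 pm

With Z = 8 atoms per diamond cubic cell, a³ = Z·M/(N_A·ρ) = 8 × 118.7 / (6.022 × 10²³ × 5.750 g/cm³) = 2.742 × 10^-22 cm³.
a = (2.742 × 10^-22)^(1/3) = 6.497 × 10^-8 cm = 650 pm.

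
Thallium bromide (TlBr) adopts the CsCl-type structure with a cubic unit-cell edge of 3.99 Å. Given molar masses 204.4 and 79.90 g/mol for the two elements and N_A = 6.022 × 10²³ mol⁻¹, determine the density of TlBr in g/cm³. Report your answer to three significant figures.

7.43 g/cm³

The CsCl-type structure contains Z = 1 formula unit per cell; M(TlBr) = 204.4 + 79.90 = 284.3 g/mol.
a³ = (3.990 × 10^-8 cm)³ = 6.352 × 10^-23 cm³.
ρ = 1 × 284.3 / (6.022 × 10²³ × 6.352 × 10^-23) = 7.432 g/cm³.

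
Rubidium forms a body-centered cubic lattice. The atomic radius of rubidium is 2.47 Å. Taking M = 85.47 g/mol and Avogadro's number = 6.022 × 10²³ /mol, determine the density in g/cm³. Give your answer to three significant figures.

1.53 g/cm³

In a BCC lattice, atoms touch along the body diagonal, so √3·a = 4r, giving a = 5.704 Å = 5.704 × 10^-8 cm.
With Z = 2, ρ = Z·M/(N_A·a³) = 2 × 85.47 / (6.022 × 10²³ × 1.856 × 10^-22) = 1.529 g/cm³.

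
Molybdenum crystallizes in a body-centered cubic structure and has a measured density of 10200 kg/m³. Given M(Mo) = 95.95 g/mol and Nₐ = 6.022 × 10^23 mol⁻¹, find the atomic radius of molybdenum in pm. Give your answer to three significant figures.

136 pm

For a BCC cell (Z = 2), a³ = Z·M/(N_A·ρ) = 2 × 95.95 / (6.022 × 10²³ × 10.20) = 3.124 × 10^-23 cm³, so a = 3.150 × 10^-8 cm = 315.0 pm.
Atoms touch along the body diagonal, so √3·a = 4r, so r = 0.4330 × a = 136 pm.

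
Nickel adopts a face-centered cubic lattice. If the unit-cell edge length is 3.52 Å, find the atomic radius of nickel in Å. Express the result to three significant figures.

1.24 Å

In an FCC lattice, atoms touch along the face diagonal, so √2·a = 4r.
r = √2·a/4 = 1.4142 × 3.52 / 4 = 1.24 Å.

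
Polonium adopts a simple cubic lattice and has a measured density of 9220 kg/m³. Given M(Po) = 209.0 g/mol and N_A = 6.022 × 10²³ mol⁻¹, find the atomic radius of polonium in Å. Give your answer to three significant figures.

For a simple cubic cell (Z = 1), a³ = Z·M/(N_A·ρ) = 1 × 209.0 / (6.022 × 10²³ × 9.220) = 3.764 × 10^-23 cm³, so a = 3.351 × 10^-8 cm = 3.351 Å.
Atoms touch along the cell edge, so a = 2r, so r = 0.5000 × a = 1.68 Å.

1.68 Å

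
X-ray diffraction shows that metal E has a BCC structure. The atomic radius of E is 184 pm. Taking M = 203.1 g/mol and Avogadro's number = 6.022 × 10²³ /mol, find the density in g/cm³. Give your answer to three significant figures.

8.79 g/cm³

In a BCC lattice, atoms touch along the body diagonal, so √3·a = 4r, giving a = 424.9 pm = 4.249 × 10^-8 cm.
With Z = 2, ρ = Z·M/(N_A·a³) = 2 × 203.1 / (6.022 × 10²³ × 7.673 × 10^-23) = 8.791 g/cm³.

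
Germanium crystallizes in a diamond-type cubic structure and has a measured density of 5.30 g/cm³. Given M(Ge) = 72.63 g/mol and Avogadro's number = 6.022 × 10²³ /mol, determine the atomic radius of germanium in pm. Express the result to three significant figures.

123 pm

For a diamond cubic cell (Z = 8), a³ = Z·M/(N_A·ρ) = 8 × 72.63 / (6.022 × 10²³ × 5.300) = 1.820 × 10^-22 cm³, so a = 5.668 × 10^-8 cm = 566.8 pm.
Nearest neighbors lie along the body diagonal with √3·a = 8r, so r = 0.2165 × a = 123 pm.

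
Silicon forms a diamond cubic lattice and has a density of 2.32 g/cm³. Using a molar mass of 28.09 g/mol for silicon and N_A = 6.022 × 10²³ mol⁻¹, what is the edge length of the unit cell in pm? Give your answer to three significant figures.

With Z = 8 atoms per diamond cubic cell, a³ = Z·M/(N_A·ρ) = 8 × 28.09 / (6.022 × 10²³ × 2.320 g/cm³) = 1.608 × 10^-22 cm³.
a = (1.608 × 10^-22)^(1/3) = 5.438 × 10^-8 cm = 544 pm.

544 pm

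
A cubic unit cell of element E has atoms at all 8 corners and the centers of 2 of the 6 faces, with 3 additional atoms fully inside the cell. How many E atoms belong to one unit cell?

5

Corner atoms are shared by 8 cells (1/8 each), face atoms by 2 (1/2 each), interior atoms are unshared.
Net atoms = 8 × 1/8 + 2 × 1/2 + 3 = 1 + 1 + 3 = 5.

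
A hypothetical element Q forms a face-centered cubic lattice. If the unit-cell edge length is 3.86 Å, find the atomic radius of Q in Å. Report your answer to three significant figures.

1.36 Å

In an FCC lattice, atoms touch along the face diagonal, so √2·a = 4r.
r = √2·a/4 = 1.4142 × 3.86 / 4 = 1.36 Å.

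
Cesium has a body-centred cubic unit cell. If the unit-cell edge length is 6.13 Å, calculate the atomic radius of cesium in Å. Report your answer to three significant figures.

2.65 Å

In a BCC lattice, atoms touch along the body diagonal, so √3·a = 4r.
r = √3·a/4 = 1.7321 × 6.13 / 4 = 2.65 Å.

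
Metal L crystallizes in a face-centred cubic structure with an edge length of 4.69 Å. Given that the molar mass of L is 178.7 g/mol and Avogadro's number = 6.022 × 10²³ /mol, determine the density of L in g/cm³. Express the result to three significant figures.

11.5 g/cm³

An FCC unit cell contains Z = 4 atoms.
Cell volume: a³ = (4.69 Å)³ = (4.690 × 10^-8 cm)³ = 1.032 × 10^-22 cm³.
ρ = Z·M/(N_A·a³) = 4 × 178.7 / (6.022 × 10²³ × 1.032 × 10^-22) = 11.51 g/cm³.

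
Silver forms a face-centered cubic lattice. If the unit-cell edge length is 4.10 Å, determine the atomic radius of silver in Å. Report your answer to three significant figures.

1.45 Å

In an FCC lattice, atoms touch along the face diagonal, so √2·a = 4r.
r = √2·a/4 = 1.4142 × 4.10 / 4 = 1.45 Å.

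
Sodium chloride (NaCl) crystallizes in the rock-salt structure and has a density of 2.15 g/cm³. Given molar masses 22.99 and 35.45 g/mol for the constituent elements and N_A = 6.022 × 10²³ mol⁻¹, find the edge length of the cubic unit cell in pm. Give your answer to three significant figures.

565 pm

M(NaCl) = 58.44 g/mol; Z = 4 formula units per cell.
a³ = Z·M/(N_A·ρ) = 4 × 58.44 / (6.022 × 10²³ × 2.15) = 1.805 × 10^-22 cm³, so a = 5.652 × 10^-8 cm = 565 pm.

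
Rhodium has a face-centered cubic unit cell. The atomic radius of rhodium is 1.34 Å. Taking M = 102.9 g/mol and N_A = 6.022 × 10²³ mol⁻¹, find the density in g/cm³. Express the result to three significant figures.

12.6 g/cm³

In an FCC lattice, atoms touch along the face diagonal, so √2·a = 4r, giving a = 3.790 Å = 3.790 × 10^-8 cm.
With Z = 4, ρ = Z·M/(N_A·a³) = 4 × 102.9 / (6.022 × 10²³ × 5.444 × 10^-23) = 12.55 g/cm³.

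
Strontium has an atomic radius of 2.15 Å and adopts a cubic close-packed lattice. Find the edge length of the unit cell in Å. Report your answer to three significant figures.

6.08 Å

In an FCC lattice, atoms touch along the face diagonal, so √2·a = 4r.
a = 4r/√2 = 4 × 2.15 / 1.4142 = 6.08 Å.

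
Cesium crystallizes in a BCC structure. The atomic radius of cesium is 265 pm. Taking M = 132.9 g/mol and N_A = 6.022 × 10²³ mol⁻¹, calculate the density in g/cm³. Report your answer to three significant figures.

In a BCC lattice, atoms touch along the body diagonal, so √3·a = 4r, giving a = 612.0 pm = 6.120 × 10^-8 cm.
With Z = 2, ρ = Z·M/(N_A·a³) = 2 × 132.9 / (6.022 × 10²³ × 2.292 × 10^-22) = 1.926 g/cm³.

1.93 g/cm³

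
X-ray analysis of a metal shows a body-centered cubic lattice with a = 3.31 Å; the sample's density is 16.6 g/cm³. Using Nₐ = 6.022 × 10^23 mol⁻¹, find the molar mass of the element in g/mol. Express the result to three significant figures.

A BCC cell has Z = 2 atoms; a = 3.310 × 10^-8 cm.
M = ρ·N_A·a³/Z = 16.6 × 6.022 × 10²³ × 3.626 × 10^-23 / 2 = 181 g/mol.

181 g/mol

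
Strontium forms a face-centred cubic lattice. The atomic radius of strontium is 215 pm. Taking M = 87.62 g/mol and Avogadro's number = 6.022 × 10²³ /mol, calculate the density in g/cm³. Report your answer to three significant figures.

2.59 g/cm³

In an FCC lattice, atoms touch along the face diagonal, so √2·a = 4r, giving a = 608.1 pm = 6.081 × 10^-8 cm.
With Z = 4, ρ = Z·M/(N_A·a³) = 4 × 87.62 / (6.022 × 10²³ × 2.249 × 10^-22) = 2.588 g/cm³.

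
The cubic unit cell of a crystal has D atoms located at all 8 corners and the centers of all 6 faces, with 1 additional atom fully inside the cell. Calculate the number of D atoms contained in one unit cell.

Corner atoms are shared by 8 cells (1/8 each), face atoms by 2 (1/2 each), interior atoms are unshared.
Net atoms = 8 × 1/8 + 6 × 1/2 + 1 = 1 + 3 + 1 = 5.

5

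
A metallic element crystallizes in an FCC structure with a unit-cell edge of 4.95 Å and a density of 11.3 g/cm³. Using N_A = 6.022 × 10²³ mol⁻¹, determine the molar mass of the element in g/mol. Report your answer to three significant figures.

An FCC cell has Z = 4 atoms; a = 4.950 × 10^-8 cm.
M = ρ·N_A·a³/Z = 11.3 × 6.022 × 10²³ × 1.213 × 10^-22 / 4 = 206 g/mol.

206 g/mol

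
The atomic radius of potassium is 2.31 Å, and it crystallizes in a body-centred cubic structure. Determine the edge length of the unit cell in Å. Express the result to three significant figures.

In a BCC lattice, atoms touch along the body diagonal, so √3·a = 4r.
a = 4r/√3 = 4 × 2.31 / 1.7321 = 5.33 Å.

5.33 Å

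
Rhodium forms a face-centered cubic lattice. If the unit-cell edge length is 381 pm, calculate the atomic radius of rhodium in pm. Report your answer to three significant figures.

In an FCC lattice, atoms touch along the face diagonal, so √2·a = 4r.
r = √2·a/4 = 1.4142 × 381 / 4 = 135 pm.

135 pm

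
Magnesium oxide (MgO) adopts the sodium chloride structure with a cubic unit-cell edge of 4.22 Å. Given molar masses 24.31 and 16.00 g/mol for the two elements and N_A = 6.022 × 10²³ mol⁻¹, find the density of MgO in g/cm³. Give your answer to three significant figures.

The sodium chloride structure contains Z = 4 formula units per cell; M(MgO) = 24.31 + 16.00 = 40.31 g/mol.
a³ = (4.220 × 10^-8 cm)³ = 7.515 × 10^-23 cm³.
ρ = 4 × 40.31 / (6.022 × 10²³ × 7.515 × 10^-23) = 3.563 g/cm³.

3.56 g/cm³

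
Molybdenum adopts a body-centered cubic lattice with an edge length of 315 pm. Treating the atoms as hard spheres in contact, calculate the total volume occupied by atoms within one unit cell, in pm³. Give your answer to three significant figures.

In a BCC lattice atoms touch along the body diagonal, so √3·a = 4r, so r = 0.4330a = 136.4 pm.
V_atoms = Z × (4/3)πr³ = 2 × (4/3)π × (136.4)³ = 2.13 × 10^7 pm³.

2.13 × 10^7 pm³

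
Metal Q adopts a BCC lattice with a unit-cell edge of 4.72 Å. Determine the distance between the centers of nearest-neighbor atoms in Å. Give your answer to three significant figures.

4.09 Å

In a BCC structure, atoms touch along the body diagonal, so √3·a = 4r; the nearest-neighbor distance equals 2r = 0.8660·a.
d = 0.8660 × 4.72 = 4.09 Å.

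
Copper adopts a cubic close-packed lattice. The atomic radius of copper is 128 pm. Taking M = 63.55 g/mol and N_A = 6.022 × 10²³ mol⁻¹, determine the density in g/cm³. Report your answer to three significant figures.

8.90 g/cm³

In an FCC lattice, atoms touch along the face diagonal, so √2·a = 4r, giving a = 362.0 pm = 3.620 × 10^-8 cm.
With Z = 4, ρ = Z·M/(N_A·a³) = 4 × 63.55 / (6.022 × 10²³ × 4.745 × 10^-23) = 8.895 g/cm³.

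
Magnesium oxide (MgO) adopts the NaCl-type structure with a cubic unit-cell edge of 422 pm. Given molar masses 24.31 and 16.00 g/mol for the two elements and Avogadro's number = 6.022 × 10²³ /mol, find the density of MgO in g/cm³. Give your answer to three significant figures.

3.56 g/cm³

The NaCl-type structure contains Z = 4 formula units per cell; M(MgO) = 24.31 + 16.00 = 40.31 g/mol.
a³ = (4.220 × 10^-8 cm)³ = 7.515 × 10^-23 cm³.
ρ = 4 × 40.31 / (6.022 × 10²³ × 7.515 × 10^-23) = 3.563 g/cm³.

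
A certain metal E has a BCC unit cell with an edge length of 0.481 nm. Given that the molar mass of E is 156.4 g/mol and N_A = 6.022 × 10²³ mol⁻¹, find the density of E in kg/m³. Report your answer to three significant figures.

4670 kg/m³

A BCC unit cell contains Z = 2 atoms.
Cell volume: a³ = (0.481 nm)³ = (4.810 × 10^-8 cm)³ = 1.113 × 10^-22 cm³.
ρ = Z·M/(N_A·a³) = 2 × 156.4 / (6.022 × 10²³ × 1.113 × 10^-22) = 4.668 g/cm³ = 4670 kg/m³.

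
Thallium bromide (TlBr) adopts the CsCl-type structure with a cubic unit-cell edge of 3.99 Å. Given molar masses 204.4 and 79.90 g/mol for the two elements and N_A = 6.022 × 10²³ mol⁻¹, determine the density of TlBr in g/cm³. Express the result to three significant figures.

7.43 g/cm³

The CsCl-type structure contains Z = 1 formula unit per cell; M(TlBr) = 204.4 + 79.90 = 284.3 g/mol.
a³ = (3.990 × 10^-8 cm)³ = 6.352 × 10^-23 cm³.
ρ = 1 × 284.3 / (6.022 × 10²³ × 6.352 × 10^-23) = 7.432 g/cm³.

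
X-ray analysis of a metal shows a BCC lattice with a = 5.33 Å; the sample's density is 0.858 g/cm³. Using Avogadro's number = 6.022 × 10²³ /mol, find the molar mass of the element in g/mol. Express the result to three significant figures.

39.1 g/mol

A BCC cell has Z = 2 atoms; a = 5.330 × 10^-8 cm.
M = ρ·N_A·a³/Z = 0.858 × 6.022 × 10²³ × 1.514 × 10^-22 / 2 = 39.1 g/mol.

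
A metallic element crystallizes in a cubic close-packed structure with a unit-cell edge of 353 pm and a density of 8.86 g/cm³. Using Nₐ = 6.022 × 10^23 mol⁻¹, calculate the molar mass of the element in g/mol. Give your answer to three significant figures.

An FCC cell has Z = 4 atoms; a = 3.530 × 10^-8 cm.
M = ρ·N_A·a³/Z = 8.86 × 6.022 × 10²³ × 4.399 × 10^-23 / 4 = 58.7 g/mol.

58.7 g/mol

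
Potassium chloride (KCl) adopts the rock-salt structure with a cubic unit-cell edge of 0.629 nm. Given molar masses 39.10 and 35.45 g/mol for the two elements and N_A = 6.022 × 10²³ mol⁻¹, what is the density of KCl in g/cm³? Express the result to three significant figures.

The rock-salt structure contains Z = 4 formula units per cell; M(KCl) = 39.10 + 35.45 = 74.55 g/mol.
a³ = (6.290 × 10^-8 cm)³ = 2.489 × 10^-22 cm³.
ρ = 4 × 74.55 / (6.022 × 10²³ × 2.489 × 10^-22) = 1.990 g/cm³.

1.99 g/cm³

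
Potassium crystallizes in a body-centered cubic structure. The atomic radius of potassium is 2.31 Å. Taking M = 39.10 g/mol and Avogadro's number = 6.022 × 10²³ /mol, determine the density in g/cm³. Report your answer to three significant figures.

0.855 g/cm³

In a BCC lattice, atoms touch along the body diagonal, so √3·a = 4r, giving a = 5.335 Å = 5.335 × 10^-8 cm.
With Z = 2, ρ = Z·M/(N_A·a³) = 2 × 39.10 / (6.022 × 10²³ × 1.518 × 10^-22) = 0.8553 g/cm³.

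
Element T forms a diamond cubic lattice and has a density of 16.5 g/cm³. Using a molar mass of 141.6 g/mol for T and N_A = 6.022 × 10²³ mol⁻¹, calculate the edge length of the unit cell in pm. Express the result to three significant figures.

With Z = 8 atoms per diamond cubic cell, a³ = Z·M/(N_A·ρ) = 8 × 141.6 / (6.022 × 10²³ × 16.50 g/cm³) = 1.140 × 10^-22 cm³.
a = (1.140 × 10^-22)^(1/3) = 4.849 × 10^-8 cm = 485 pm.

485 pm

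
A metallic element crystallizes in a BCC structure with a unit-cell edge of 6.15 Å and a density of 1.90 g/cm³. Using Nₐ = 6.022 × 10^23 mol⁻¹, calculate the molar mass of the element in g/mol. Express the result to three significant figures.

A BCC cell has Z = 2 atoms; a = 6.150 × 10^-8 cm.
M = ρ·N_A·a³/Z = 1.90 × 6.022 × 10²³ × 2.326 × 10^-22 / 2 = 133 g/mol.

133 g/mol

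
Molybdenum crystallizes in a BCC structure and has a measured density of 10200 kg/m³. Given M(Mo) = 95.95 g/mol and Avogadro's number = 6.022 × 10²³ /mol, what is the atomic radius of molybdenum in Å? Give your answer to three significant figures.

For a BCC cell (Z = 2), a³ = Z·M/(N_A·ρ) = 2 × 95.95 / (6.022 × 10²³ × 10.20) = 3.124 × 10^-23 cm³, so a = 3.150 × 10^-8 cm = 3.150 Å.
Atoms touch along the body diagonal, so √3·a = 4r, so r = 0.4330 × a = 1.36 Å.

1.36 Å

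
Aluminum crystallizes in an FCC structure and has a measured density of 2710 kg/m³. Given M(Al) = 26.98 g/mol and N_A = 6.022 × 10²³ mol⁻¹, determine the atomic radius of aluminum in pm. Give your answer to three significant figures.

For an FCC cell (Z = 4), a³ = Z·M/(N_A·ρ) = 4 × 26.98 / (6.022 × 10²³ × 2.710) = 6.613 × 10^-23 cm³, so a = 4.044 × 10^-8 cm = 404.4 pm.
Atoms touch along the face diagonal, so √2·a = 4r, so r = 0.3536 × a = 143 pm.

143 pm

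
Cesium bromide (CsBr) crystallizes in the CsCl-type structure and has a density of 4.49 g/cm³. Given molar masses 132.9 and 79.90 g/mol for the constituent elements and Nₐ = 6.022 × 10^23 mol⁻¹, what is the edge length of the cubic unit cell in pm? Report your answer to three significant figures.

429 pm

M(CsBr) = 212.8 g/mol; Z = 1 formula unit per cell.
a³ = Z·M/(N_A·ρ) = 1 × 212.8 / (6.022 × 10²³ × 4.49) = 7.870 × 10^-23 cm³, so a = 4.285 × 10^-8 cm = 429 pm.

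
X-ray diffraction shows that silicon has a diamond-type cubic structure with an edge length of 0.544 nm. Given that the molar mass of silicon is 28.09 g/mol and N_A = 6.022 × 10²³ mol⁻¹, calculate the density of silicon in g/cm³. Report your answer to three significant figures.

2.32 g/cm³

A diamond cubic unit cell contains Z = 8 atoms.
Cell volume: a³ = (0.544 nm)³ = (5.440 × 10^-8 cm)³ = 1.610 × 10^-22 cm³.
ρ = Z·M/(N_A·a³) = 8 × 28.09 / (6.022 × 10²³ × 1.610 × 10^-22) = 2.318 g/cm³.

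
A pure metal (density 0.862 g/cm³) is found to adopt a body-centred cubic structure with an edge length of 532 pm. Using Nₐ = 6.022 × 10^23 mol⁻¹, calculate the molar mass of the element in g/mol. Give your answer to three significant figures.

39.1 g/mol

A BCC cell has Z = 2 atoms; a = 5.320 × 10^-8 cm.
M = ρ·N_A·a³/Z = 0.862 × 6.022 × 10²³ × 1.506 × 10^-22 / 2 = 39.1 g/mol.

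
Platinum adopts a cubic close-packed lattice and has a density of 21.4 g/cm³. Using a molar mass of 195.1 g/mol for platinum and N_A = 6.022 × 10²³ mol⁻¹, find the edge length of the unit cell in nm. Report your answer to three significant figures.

With Z = 4 atoms per FCC cell, a³ = Z·M/(N_A·ρ) = 4 × 195.1 / (6.022 × 10²³ × 21.40 g/cm³) = 6.056 × 10^-23 cm³.
a = (6.056 × 10^-23)^(1/3) = 3.927 × 10^-8 cm = 0.393 nm.

0.393 nm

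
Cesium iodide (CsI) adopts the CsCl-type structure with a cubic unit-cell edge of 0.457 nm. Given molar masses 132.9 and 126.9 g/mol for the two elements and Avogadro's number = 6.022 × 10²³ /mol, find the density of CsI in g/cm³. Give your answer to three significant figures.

4.52 g/cm³

The CsCl-type structure contains Z = 1 formula unit per cell; M(CsI) = 132.9 + 126.9 = 259.8 g/mol.
a³ = (4.570 × 10^-8 cm)³ = 9.544 × 10^-23 cm³.
ρ = 1 × 259.8 / (6.022 × 10²³ × 9.544 × 10^-23) = 4.520 g/cm³.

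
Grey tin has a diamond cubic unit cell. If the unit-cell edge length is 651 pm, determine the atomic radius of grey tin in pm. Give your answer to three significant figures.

In a diamond cubic lattice, nearest neighbors lie along the body diagonal with √3·a = 8r.
r = √3·a/8 = 1.7321 × 651 / 8 = 141 pm.

141 pm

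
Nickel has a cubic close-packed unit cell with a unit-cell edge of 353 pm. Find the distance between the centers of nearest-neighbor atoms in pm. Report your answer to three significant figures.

In an FCC structure, atoms touch along the face diagonal, so √2·a = 4r; the nearest-neighbor distance equals 2r = 0.7071·a.
d = 0.7071 × 353 = 250 pm.

250 pm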